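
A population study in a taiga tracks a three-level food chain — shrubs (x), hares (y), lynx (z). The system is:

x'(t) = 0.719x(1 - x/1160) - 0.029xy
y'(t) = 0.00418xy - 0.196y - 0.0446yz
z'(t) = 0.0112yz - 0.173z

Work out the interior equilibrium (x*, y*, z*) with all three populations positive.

x* ≈ 437, y* ≈ 15.4, z* ≈ 36.6

From dz/dt = 0: 0.0112y* = 0.173, so y* = 15.4.
From dx/dt = 0: 0.719(1 - x*/1160) = 0.029·15.4, giving x* = 1160·(1 - 0.623) = 437.
From dy/dt = 0: 0.00418·437 - 0.196 = 0.0446z*, so z* = 1.63/0.0446 = 36.6.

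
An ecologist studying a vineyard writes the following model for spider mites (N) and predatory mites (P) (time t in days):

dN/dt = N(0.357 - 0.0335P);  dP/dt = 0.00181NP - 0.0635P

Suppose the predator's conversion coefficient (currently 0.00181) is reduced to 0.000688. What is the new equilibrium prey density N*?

N* ≈ 92.3

At the interior fixed point, setting dP/dt = 0 with P > 0 fixes N* = (predator death rate)/(NP coefficient) — independent of the other coefficients.
With the change, N* = 0.0635/0.000688 = 92.3; it rises from 35.1.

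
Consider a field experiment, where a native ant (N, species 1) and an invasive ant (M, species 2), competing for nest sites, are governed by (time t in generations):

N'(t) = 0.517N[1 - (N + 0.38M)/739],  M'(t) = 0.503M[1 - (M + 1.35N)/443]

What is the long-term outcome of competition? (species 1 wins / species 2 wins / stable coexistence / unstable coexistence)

species 1 excludes species 2

Compare the nullcline intercepts: K1/α12 = 739/0.38 = 1940 > K2 = 443; K2/α21 = 443/1.35 = 328 < K1 = 739.
Since the inequalities point opposite ways, species 1 can invade but species 2 cannot.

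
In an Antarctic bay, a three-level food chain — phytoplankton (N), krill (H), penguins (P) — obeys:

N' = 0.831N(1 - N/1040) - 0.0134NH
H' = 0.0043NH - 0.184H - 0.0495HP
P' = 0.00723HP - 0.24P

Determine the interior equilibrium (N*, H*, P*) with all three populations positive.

From dP/dt = 0: 0.00723H* = 0.24, so H* = 33.2.
From dN/dt = 0: 0.831(1 - N*/1040) = 0.0134·33.2, giving N* = 1040·(1 - 0.535) = 483.
From dH/dt = 0: 0.0043·483 - 0.184 = 0.0495P*, so P* = 1.89/0.0495 = 38.3.

N* ≈ 483, H* ≈ 33.2, P* ≈ 38.3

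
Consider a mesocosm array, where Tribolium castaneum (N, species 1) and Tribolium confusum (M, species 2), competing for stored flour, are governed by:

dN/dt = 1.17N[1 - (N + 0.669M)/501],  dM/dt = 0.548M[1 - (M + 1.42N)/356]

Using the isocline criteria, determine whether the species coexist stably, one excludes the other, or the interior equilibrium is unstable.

Compare the nullcline intercepts: K1/α12 = 501/0.669 = 749 > K2 = 356; K2/α21 = 356/1.42 = 251 < K1 = 501.
Since the inequalities point opposite ways, species 1 can invade but species 2 cannot.

species 1 excludes species 2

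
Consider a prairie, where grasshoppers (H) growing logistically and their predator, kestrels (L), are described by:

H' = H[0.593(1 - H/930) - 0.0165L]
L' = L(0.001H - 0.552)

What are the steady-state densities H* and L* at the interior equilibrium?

From dL/dt = 0 with L > 0: 0.001H* = 0.552, so H* = 552.
Substitute into dH/dt = 0: 0.593(1 - 552/930) = 0.0165L*.
The bracket is 0.406, giving L* = 0.241/0.0165 = 14.6.

H* ≈ 552, L* ≈ 14.6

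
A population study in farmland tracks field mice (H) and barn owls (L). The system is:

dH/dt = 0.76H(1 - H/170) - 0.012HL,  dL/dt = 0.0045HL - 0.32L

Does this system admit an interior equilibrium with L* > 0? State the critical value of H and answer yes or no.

The predator equation gives dL/dt > 0 only when H > 0.32/0.0045 = 71.1.
Without the predator, H → K = 170. Since 170 > 71.1, the predator can invade and persist.

Threshold H = 71.1; K > 71.1, so yes, the predator persists.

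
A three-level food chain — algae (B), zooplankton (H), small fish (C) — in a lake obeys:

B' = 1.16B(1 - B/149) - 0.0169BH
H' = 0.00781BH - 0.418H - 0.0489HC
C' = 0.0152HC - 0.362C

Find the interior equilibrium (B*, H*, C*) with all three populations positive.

B* ≈ 97.3, H* ≈ 23.8, C* ≈ 6.99

From dC/dt = 0: 0.0152H* = 0.362, so H* = 23.8.
From dB/dt = 0: 1.16(1 - B*/149) = 0.0169·23.8, giving B* = 149·(1 - 0.347) = 97.3.
From dH/dt = 0: 0.00781·97.3 - 0.418 = 0.0489C*, so C* = 0.342/0.0489 = 6.99.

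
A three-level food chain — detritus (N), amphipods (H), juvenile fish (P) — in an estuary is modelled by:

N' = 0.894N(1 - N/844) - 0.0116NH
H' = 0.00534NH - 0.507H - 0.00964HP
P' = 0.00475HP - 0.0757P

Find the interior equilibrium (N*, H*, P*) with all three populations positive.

From dP/dt = 0: 0.00475H* = 0.0757, so H* = 15.9.
From dN/dt = 0: 0.894(1 - N*/844) = 0.0116·15.9, giving N* = 844·(1 - 0.207) = 669.
From dH/dt = 0: 0.00534·669 - 0.507 = 0.00964P*, so P* = 3.07/0.00964 = 318.

N* ≈ 669, H* ≈ 15.9, P* ≈ 318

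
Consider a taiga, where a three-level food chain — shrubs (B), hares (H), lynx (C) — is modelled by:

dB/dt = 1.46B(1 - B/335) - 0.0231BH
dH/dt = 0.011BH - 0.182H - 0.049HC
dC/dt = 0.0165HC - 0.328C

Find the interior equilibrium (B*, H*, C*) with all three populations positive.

B* ≈ 230, H* ≈ 19.9, C* ≈ 47.8

From dC/dt = 0: 0.0165H* = 0.328, so H* = 19.9.
From dB/dt = 0: 1.46(1 - B*/335) = 0.0231·19.9, giving B* = 335·(1 - 0.315) = 230.
From dH/dt = 0: 0.011·230 - 0.182 = 0.049C*, so C* = 2.34/0.049 = 47.8.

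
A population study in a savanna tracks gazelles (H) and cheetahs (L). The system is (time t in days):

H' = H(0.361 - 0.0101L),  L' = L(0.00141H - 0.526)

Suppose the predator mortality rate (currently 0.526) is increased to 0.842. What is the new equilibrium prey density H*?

At the interior fixed point, setting dL/dt = 0 with L > 0 fixes H* = (predator death rate)/(HL coefficient) — independent of the other coefficients.
With the change, H* = 0.842/0.00141 = 597; it rises from 373.

H* ≈ 597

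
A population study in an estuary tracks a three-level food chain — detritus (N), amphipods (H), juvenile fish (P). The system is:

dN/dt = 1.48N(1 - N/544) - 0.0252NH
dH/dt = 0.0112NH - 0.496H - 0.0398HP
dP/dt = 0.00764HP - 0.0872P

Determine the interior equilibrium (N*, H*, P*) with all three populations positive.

From dP/dt = 0: 0.00764H* = 0.0872, so H* = 11.4.
From dN/dt = 0: 1.48(1 - N*/544) = 0.0252·11.4, giving N* = 544·(1 - 0.194) = 438.
From dH/dt = 0: 0.0112·438 - 0.496 = 0.0398P*, so P* = 4.41/0.0398 = 111.

N* ≈ 438, H* ≈ 11.4, P* ≈ 111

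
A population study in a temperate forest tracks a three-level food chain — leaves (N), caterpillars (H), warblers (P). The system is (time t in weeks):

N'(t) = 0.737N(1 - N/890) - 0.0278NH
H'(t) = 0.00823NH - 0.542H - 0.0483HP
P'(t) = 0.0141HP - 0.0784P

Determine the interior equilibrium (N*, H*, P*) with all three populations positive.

From dP/dt = 0: 0.0141H* = 0.0784, so H* = 5.56.
From dN/dt = 0: 0.737(1 - N*/890) = 0.0278·5.56, giving N* = 890·(1 - 0.21) = 703.
From dH/dt = 0: 0.00823·703 - 0.542 = 0.0483P*, so P* = 5.25/0.0483 = 109.

N* ≈ 703, H* ≈ 5.56, P* ≈ 109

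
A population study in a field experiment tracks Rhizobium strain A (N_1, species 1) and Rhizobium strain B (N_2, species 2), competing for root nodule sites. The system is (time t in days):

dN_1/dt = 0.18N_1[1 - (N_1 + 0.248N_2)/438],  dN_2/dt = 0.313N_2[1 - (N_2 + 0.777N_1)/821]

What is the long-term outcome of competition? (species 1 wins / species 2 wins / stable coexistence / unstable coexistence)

Compare the nullcline intercepts: K1/α12 = 438/0.248 = 1770 > K2 = 821; K2/α21 = 821/0.777 = 1060 > K1 = 438.
Since both inequalities hold, each species can invade when rare, so the interior equilibrium is stable.

stable coexistence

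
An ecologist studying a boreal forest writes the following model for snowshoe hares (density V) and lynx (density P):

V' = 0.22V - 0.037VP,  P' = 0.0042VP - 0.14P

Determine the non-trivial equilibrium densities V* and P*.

Set dP/dt = 0 with P > 0: 0.0042V - 0.14 = 0, so V* = 0.14/0.0042 = 33.3.
Set dV/dt = 0 with V > 0: 0.22 - 0.037P = 0, so P* = 0.22/0.037 = 5.95.

V* ≈ 33.3, P* ≈ 5.95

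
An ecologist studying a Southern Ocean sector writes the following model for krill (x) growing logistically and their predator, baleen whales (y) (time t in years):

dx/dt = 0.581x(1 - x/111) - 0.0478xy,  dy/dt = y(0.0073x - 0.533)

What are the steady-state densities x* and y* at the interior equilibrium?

From dy/dt = 0 with y > 0: 0.0073x* = 0.533, so x* = 73.
Substitute into dx/dt = 0: 0.581(1 - 73/111) = 0.0478y*.
The bracket is 0.342, giving y* = 0.199/0.0478 = 4.16.

x* ≈ 73, y* ≈ 4.16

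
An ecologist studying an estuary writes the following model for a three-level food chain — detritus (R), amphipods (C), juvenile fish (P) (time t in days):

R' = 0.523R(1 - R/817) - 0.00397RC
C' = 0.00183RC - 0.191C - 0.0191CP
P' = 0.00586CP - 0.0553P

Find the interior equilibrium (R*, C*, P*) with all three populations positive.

From dP/dt = 0: 0.00586C* = 0.0553, so C* = 9.44.
From dR/dt = 0: 0.523(1 - R*/817) = 0.00397·9.44, giving R* = 817·(1 - 0.0716) = 758.
From dC/dt = 0: 0.00183·758 - 0.191 = 0.0191P*, so P* = 1.2/0.0191 = 62.7.

R* ≈ 758, C* ≈ 9.44, P* ≈ 62.7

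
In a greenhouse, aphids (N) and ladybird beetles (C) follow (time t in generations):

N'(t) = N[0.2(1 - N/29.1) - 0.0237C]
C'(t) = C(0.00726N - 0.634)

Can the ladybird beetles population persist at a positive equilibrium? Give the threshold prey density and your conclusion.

The predator equation gives dC/dt > 0 only when N > 0.634/0.00726 = 87.3.
Without the predator, N → K = 29.1. Since 29.1 < 87.3, the predator cannot invade.

Threshold N = 87.3; K < 87.3, so no, the predator goes extinct.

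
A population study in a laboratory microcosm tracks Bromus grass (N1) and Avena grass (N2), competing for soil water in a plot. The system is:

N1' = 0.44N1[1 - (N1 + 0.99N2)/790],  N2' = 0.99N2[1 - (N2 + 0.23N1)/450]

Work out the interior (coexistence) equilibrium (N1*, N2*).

Setting both brackets to zero gives the nullclines N1 + 0.99N2 = 790 and 0.23N1 + N2 = 450.
Substituting N2 = 450 - 0.23N1 into the first: N1(1 - 0.99·0.23) = 790 - 0.99·450.
So N1* = 344/0.772 = 446, and then N2* = 450 - 0.23·446 = 347.

N1* ≈ 446, N2* ≈ 347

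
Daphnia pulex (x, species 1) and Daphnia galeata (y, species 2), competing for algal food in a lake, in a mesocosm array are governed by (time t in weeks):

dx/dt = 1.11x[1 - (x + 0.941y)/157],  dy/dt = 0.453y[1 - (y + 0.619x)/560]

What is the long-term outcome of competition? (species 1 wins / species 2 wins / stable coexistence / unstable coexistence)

species 2 excludes species 1

Compare the nullcline intercepts: K1/α12 = 157/0.941 = 167 < K2 = 560; K2/α21 = 560/0.619 = 905 > K1 = 157.
Since the inequalities point opposite ways, species 2 can invade but species 1 cannot.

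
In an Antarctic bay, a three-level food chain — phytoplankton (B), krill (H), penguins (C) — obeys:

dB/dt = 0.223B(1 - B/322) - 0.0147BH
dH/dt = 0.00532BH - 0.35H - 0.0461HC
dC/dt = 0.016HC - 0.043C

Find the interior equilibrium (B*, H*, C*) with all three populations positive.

B* ≈ 265, H* ≈ 2.69, C* ≈ 23

From dC/dt = 0: 0.016H* = 0.043, so H* = 2.69.
From dB/dt = 0: 0.223(1 - B*/322) = 0.0147·2.69, giving B* = 322·(1 - 0.177) = 265.
From dH/dt = 0: 0.00532·265 - 0.35 = 0.0461C*, so C* = 1.06/0.0461 = 23.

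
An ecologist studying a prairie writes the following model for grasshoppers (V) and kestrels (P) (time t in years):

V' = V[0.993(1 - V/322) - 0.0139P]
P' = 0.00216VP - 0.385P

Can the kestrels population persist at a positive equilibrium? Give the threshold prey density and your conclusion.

The predator equation gives dP/dt > 0 only when V > 0.385/0.00216 = 178.
Without the predator, V → K = 322. Since 322 > 178, the predator can invade and persist.

Threshold V = 178; K > 178, so yes, the predator persists.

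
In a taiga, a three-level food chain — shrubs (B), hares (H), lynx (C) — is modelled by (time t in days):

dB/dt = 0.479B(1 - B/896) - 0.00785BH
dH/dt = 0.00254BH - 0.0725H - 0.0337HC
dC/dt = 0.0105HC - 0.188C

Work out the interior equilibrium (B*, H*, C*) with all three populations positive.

B* ≈ 633, H* ≈ 17.9, C* ≈ 45.6

From dC/dt = 0: 0.0105H* = 0.188, so H* = 17.9.
From dB/dt = 0: 0.479(1 - B*/896) = 0.00785·17.9, giving B* = 896·(1 - 0.293) = 633.
From dH/dt = 0: 0.00254·633 - 0.0725 = 0.0337C*, so C* = 1.54/0.0337 = 45.6.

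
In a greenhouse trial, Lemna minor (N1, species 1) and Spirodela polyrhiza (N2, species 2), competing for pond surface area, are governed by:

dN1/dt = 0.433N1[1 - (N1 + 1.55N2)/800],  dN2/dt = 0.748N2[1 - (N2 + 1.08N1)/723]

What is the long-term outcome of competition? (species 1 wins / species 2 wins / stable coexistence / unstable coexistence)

Compare the nullcline intercepts: K1/α12 = 800/1.55 = 516 < K2 = 723; K2/α21 = 723/1.08 = 669 < K1 = 800.
Since both are reversed, neither can invade when rare; the interior point is a saddle.

unstable coexistence (outcome depends on initial conditions)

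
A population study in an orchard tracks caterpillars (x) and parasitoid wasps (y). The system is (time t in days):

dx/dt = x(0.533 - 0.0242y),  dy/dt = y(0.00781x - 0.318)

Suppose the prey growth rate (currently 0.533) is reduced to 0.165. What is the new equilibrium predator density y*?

At the interior fixed point, setting dx/dt = 0 with x > 0 fixes y* = (prey growth rate)/(xy coefficient) — independent of the other coefficients.
With the change, y* = 0.165/0.0242 = 6.82; it falls from 22.

y* ≈ 6.82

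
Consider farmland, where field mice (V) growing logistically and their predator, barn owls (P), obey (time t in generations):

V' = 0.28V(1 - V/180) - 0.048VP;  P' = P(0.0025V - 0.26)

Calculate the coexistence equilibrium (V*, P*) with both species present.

V* ≈ 104, P* ≈ 2.46

From dP/dt = 0 with P > 0: 0.0025V* = 0.26, so V* = 104.
Substitute into dV/dt = 0: 0.28(1 - 104/180) = 0.048P*.
The bracket is 0.422, giving P* = 0.118/0.048 = 2.46.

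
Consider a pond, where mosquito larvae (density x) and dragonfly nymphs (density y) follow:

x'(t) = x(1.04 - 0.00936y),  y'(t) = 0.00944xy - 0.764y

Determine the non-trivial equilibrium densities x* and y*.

Set dy/dt = 0 with y > 0: 0.00944x - 0.764 = 0, so x* = 0.764/0.00944 = 80.9.
Set dx/dt = 0 with x > 0: 1.04 - 0.00936y = 0, so y* = 1.04/0.00936 = 111.

x* ≈ 80.9, y* ≈ 111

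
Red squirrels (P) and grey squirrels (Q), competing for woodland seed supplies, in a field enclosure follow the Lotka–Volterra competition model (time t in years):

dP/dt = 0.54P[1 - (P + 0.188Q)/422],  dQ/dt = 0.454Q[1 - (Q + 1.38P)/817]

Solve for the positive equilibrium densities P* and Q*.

Setting both brackets to zero gives the nullclines P + 0.188Q = 422 and 1.38P + Q = 817.
Substituting Q = 817 - 1.38P into the first: P(1 - 0.188·1.38) = 422 - 0.188·817.
So P* = 268/0.741 = 362, and then Q* = 817 - 1.38·362 = 317.

P* ≈ 362, Q* ≈ 317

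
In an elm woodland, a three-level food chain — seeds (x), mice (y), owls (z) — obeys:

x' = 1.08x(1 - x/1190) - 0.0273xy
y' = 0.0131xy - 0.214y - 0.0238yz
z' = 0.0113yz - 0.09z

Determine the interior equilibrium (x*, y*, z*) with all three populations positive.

x* ≈ 950, y* ≈ 7.96, z* ≈ 514

From dz/dt = 0: 0.0113y* = 0.09, so y* = 7.96.
From dx/dt = 0: 1.08(1 - x*/1190) = 0.0273·7.96, giving x* = 1190·(1 - 0.201) = 950.
From dy/dt = 0: 0.0131·950 - 0.214 = 0.0238z*, so z* = 12.2/0.0238 = 514.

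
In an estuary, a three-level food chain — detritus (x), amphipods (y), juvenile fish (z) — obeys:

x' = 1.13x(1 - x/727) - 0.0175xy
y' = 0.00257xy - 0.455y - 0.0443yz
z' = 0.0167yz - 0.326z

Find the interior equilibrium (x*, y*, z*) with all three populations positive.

From dz/dt = 0: 0.0167y* = 0.326, so y* = 19.5.
From dx/dt = 0: 1.13(1 - x*/727) = 0.0175·19.5, giving x* = 727·(1 - 0.302) = 507.
From dy/dt = 0: 0.00257·507 - 0.455 = 0.0443z*, so z* = 0.849/0.0443 = 19.2.

x* ≈ 507, y* ≈ 19.5, z* ≈ 19.2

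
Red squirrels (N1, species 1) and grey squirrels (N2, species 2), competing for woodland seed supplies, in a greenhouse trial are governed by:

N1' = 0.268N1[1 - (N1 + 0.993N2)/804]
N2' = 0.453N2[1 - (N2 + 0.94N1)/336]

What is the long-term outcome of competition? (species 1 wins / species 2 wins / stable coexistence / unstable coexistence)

species 1 excludes species 2

Compare the nullcline intercepts: K1/α12 = 804/0.993 = 810 > K2 = 336; K2/α21 = 336/0.94 = 357 < K1 = 804.
Since the inequalities point opposite ways, species 1 can invade but species 2 cannot.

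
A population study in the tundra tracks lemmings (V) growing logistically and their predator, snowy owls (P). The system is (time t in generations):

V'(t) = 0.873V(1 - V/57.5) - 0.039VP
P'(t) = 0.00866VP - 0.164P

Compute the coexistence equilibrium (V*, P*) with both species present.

From dP/dt = 0 with P > 0: 0.00866V* = 0.164, so V* = 18.9.
Substitute into dV/dt = 0: 0.873(1 - 18.9/57.5) = 0.039P*.
The bracket is 0.671, giving P* = 0.585/0.039 = 15.

V* ≈ 18.9, P* ≈ 15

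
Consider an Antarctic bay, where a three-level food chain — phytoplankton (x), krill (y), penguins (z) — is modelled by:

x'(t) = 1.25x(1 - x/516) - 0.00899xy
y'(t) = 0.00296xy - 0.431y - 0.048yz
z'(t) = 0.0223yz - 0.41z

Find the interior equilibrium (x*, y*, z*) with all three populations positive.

x* ≈ 448, y* ≈ 18.4, z* ≈ 18.6

From dz/dt = 0: 0.0223y* = 0.41, so y* = 18.4.
From dx/dt = 0: 1.25(1 - x*/516) = 0.00899·18.4, giving x* = 516·(1 - 0.132) = 448.
From dy/dt = 0: 0.00296·448 - 0.431 = 0.048z*, so z* = 0.894/0.048 = 18.6.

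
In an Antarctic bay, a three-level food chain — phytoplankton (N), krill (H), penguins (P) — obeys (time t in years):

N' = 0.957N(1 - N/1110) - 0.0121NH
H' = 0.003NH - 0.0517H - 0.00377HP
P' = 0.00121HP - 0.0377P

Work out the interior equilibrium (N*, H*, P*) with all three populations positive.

N* ≈ 673, H* ≈ 31.2, P* ≈ 522

From dP/dt = 0: 0.00121H* = 0.0377, so H* = 31.2.
From dN/dt = 0: 0.957(1 - N*/1110) = 0.0121·31.2, giving N* = 1110·(1 - 0.394) = 673.
From dH/dt = 0: 0.003·673 - 0.0517 = 0.00377P*, so P* = 1.97/0.00377 = 522.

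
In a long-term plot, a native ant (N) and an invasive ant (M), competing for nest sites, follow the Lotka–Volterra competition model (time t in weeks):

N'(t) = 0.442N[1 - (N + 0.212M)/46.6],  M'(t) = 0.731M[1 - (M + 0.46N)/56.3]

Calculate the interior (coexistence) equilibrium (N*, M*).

Setting both brackets to zero gives the nullclines N + 0.212M = 46.6 and 0.46N + M = 56.3.
Substituting M = 56.3 - 0.46N into the first: N(1 - 0.212·0.46) = 46.6 - 0.212·56.3.
So N* = 34.7/0.902 = 38.4, and then M* = 56.3 - 0.46·38.4 = 38.6.

N* ≈ 38.4, M* ≈ 38.6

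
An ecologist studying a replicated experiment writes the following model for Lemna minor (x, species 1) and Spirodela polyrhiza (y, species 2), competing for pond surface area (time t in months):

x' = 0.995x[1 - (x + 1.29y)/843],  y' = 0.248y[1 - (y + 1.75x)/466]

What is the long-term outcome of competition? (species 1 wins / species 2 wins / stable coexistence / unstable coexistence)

Compare the nullcline intercepts: K1/α12 = 843/1.29 = 653 > K2 = 466; K2/α21 = 466/1.75 = 266 < K1 = 843.
Since the inequalities point opposite ways, species 1 can invade but species 2 cannot.

species 1 excludes species 2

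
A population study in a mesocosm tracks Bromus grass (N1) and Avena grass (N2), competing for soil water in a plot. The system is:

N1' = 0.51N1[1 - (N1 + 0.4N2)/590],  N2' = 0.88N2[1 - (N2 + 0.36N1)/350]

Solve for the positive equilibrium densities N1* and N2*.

Setting both brackets to zero gives the nullclines N1 + 0.4N2 = 590 and 0.36N1 + N2 = 350.
Substituting N2 = 350 - 0.36N1 into the first: N1(1 - 0.4·0.36) = 590 - 0.4·350.
So N1* = 450/0.856 = 526, and then N2* = 350 - 0.36·526 = 161.

N1* ≈ 526, N2* ≈ 161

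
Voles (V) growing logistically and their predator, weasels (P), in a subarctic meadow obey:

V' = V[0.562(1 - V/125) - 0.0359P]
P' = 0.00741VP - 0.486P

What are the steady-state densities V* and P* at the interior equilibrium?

V* ≈ 65.6, P* ≈ 7.44

From dP/dt = 0 with P > 0: 0.00741V* = 0.486, so V* = 65.6.
Substitute into dV/dt = 0: 0.562(1 - 65.6/125) = 0.0359P*.
The bracket is 0.475, giving P* = 0.267/0.0359 = 7.44.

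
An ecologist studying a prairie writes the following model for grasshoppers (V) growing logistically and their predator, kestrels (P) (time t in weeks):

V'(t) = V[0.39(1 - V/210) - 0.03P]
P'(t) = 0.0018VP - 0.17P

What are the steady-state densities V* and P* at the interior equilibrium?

V* ≈ 94.4, P* ≈ 7.15

From dP/dt = 0 with P > 0: 0.0018V* = 0.17, so V* = 94.4.
Substitute into dV/dt = 0: 0.39(1 - 94.4/210) = 0.03P*.
The bracket is 0.55, giving P* = 0.215/0.03 = 7.15.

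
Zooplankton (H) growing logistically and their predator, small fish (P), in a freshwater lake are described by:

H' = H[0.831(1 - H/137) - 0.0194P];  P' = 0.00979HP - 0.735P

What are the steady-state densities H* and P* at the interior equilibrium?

H* ≈ 75.1, P* ≈ 19.4

From dP/dt = 0 with P > 0: 0.00979H* = 0.735, so H* = 75.1.
Substitute into dH/dt = 0: 0.831(1 - 75.1/137) = 0.0194P*.
The bracket is 0.452, giving P* = 0.376/0.0194 = 19.4.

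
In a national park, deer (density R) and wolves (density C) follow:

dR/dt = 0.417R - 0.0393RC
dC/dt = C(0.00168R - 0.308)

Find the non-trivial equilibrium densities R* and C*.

Set dC/dt = 0 with C > 0: 0.00168R - 0.308 = 0, so R* = 0.308/0.00168 = 183.
Set dR/dt = 0 with R > 0: 0.417 - 0.0393C = 0, so C* = 0.417/0.0393 = 10.6.

R* ≈ 183, C* ≈ 10.6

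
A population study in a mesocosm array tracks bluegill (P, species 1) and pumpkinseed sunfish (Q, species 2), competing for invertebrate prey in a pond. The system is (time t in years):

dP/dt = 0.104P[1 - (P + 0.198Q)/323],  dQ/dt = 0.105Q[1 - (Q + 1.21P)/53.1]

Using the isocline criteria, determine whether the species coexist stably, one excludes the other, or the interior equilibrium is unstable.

Compare the nullcline intercepts: K1/α12 = 323/0.198 = 1630 > K2 = 53.1; K2/α21 = 53.1/1.21 = 43.9 < K1 = 323.
Since the inequalities point opposite ways, species 1 can invade but species 2 cannot.

species 1 excludes species 2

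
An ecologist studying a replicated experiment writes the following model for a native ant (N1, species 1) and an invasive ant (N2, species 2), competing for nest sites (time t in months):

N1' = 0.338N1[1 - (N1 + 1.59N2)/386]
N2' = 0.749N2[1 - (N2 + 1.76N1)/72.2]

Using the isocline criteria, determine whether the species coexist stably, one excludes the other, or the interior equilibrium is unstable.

species 1 excludes species 2

Compare the nullcline intercepts: K1/α12 = 386/1.59 = 243 > K2 = 72.2; K2/α21 = 72.2/1.76 = 41 < K1 = 386.
Since the inequalities point opposite ways, species 1 can invade but species 2 cannot.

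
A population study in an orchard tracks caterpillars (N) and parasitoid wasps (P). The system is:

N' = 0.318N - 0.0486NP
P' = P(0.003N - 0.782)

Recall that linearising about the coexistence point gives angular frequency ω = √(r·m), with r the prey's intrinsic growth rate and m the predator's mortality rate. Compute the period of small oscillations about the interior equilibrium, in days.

T ≈ 12.6 days

Here r = 0.318 and m = 0.782, so r·m = 0.249.
ω = √0.249 = 0.499 per day, hence T = 2π/ω ≈ 12.6 days.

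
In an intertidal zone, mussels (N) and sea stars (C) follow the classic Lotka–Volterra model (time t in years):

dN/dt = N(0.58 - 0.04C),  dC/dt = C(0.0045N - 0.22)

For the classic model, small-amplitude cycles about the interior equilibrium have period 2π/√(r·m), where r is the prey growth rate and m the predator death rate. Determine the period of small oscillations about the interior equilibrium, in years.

Here r = 0.58 and m = 0.22, so r·m = 0.128.
ω = √0.128 = 0.357 per year, hence T = 2π/ω ≈ 17.6 years.

T ≈ 17.6 years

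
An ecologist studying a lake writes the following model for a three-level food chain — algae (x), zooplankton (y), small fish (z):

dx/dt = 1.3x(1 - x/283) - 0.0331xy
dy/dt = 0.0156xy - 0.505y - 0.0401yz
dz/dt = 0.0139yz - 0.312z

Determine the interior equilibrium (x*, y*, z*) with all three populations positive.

x* ≈ 121, y* ≈ 22.4, z* ≈ 34.6

From dz/dt = 0: 0.0139y* = 0.312, so y* = 22.4.
From dx/dt = 0: 1.3(1 - x*/283) = 0.0331·22.4, giving x* = 283·(1 - 0.572) = 121.
From dy/dt = 0: 0.0156·121 - 0.505 = 0.0401z*, so z* = 1.39/0.0401 = 34.6.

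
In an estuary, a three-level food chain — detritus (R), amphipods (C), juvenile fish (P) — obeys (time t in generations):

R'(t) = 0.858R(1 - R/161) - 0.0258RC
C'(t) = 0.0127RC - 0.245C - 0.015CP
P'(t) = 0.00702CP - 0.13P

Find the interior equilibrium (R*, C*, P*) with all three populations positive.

From dP/dt = 0: 0.00702C* = 0.13, so C* = 18.5.
From dR/dt = 0: 0.858(1 - R*/161) = 0.0258·18.5, giving R* = 161·(1 - 0.557) = 71.3.
From dC/dt = 0: 0.0127·71.3 - 0.245 = 0.015P*, so P* = 0.661/0.015 = 44.1.

R* ≈ 71.3, C* ≈ 18.5, P* ≈ 44.1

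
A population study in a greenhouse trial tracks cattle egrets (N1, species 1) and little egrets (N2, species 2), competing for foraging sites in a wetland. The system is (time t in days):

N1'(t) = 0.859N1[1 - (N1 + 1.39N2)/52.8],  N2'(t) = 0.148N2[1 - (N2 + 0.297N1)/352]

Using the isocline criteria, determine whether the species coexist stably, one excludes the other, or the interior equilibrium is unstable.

Compare the nullcline intercepts: K1/α12 = 52.8/1.39 = 38 < K2 = 352; K2/α21 = 352/0.297 = 1190 > K1 = 52.8.
Since the inequalities point opposite ways, species 2 can invade but species 1 cannot.

species 2 excludes species 1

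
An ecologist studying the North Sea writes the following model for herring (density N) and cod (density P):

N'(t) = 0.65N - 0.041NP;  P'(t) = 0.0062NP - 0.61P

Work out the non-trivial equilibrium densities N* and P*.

Set dP/dt = 0 with P > 0: 0.0062N - 0.61 = 0, so N* = 0.61/0.0062 = 98.4.
Set dN/dt = 0 with N > 0: 0.65 - 0.041P = 0, so P* = 0.65/0.041 = 15.9.

N* ≈ 98.4, P* ≈ 15.9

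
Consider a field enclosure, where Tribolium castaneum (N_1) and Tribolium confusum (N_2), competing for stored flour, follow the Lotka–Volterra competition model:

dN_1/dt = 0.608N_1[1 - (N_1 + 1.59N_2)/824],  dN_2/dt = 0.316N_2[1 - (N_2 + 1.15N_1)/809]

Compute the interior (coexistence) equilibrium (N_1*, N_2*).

N_1* ≈ 558, N_2* ≈ 167

Setting both brackets to zero gives the nullclines N_1 + 1.59N_2 = 824 and 1.15N_1 + N_2 = 809.
Substituting N_2 = 809 - 1.15N_1 into the first: N_1(1 - 1.59·1.15) = 824 - 1.59·809.
So N_1* = -462/-0.829 = 558, and then N_2* = 809 - 1.15·558 = 167.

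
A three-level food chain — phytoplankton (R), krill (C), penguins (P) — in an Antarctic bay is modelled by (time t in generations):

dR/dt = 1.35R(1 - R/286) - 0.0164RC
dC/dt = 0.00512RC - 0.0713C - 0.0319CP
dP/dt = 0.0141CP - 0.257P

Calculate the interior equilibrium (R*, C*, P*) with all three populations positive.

From dP/dt = 0: 0.0141C* = 0.257, so C* = 18.2.
From dR/dt = 0: 1.35(1 - R*/286) = 0.0164·18.2, giving R* = 286·(1 - 0.221) = 223.
From dC/dt = 0: 0.00512·223 - 0.0713 = 0.0319P*, so P* = 1.07/0.0319 = 33.5.

R* ≈ 223, C* ≈ 18.2, P* ≈ 33.5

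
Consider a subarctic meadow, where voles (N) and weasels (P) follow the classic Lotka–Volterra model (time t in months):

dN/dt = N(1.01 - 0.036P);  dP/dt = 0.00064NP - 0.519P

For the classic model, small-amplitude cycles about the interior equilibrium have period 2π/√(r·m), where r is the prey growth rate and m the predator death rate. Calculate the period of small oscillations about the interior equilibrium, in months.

T ≈ 8.68 months

Here r = 1.01 and m = 0.519, so r·m = 0.524.
ω = √0.524 = 0.724 per month, hence T = 2π/ω ≈ 8.68 months.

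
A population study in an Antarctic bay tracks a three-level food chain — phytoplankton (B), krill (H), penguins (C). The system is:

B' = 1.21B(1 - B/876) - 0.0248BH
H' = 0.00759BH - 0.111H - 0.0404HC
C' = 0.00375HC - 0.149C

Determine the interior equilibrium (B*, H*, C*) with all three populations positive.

From dC/dt = 0: 0.00375H* = 0.149, so H* = 39.7.
From dB/dt = 0: 1.21(1 - B*/876) = 0.0248·39.7, giving B* = 876·(1 - 0.814) = 163.
From dH/dt = 0: 0.00759·163 - 0.111 = 0.0404C*, so C* = 1.12/0.0404 = 27.8.

B* ≈ 163, H* ≈ 39.7, C* ≈ 27.8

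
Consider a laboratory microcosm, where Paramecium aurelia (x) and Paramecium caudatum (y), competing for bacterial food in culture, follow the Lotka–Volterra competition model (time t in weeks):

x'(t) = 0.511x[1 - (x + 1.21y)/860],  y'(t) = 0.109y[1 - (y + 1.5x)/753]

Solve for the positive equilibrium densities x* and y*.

Setting both brackets to zero gives the nullclines x + 1.21y = 860 and 1.5x + y = 753.
Substituting y = 753 - 1.5x into the first: x(1 - 1.21·1.5) = 860 - 1.21·753.
So x* = -51.1/-0.815 = 62.7, and then y* = 753 - 1.5·62.7 = 659.

x* ≈ 62.7, y* ≈ 659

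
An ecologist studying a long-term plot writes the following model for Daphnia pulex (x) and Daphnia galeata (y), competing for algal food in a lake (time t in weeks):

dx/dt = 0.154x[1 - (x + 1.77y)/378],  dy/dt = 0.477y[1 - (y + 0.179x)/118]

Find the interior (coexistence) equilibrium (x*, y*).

Setting both brackets to zero gives the nullclines x + 1.77y = 378 and 0.179x + y = 118.
Substituting y = 118 - 0.179x into the first: x(1 - 1.77·0.179) = 378 - 1.77·118.
So x* = 169/0.683 = 248, and then y* = 118 - 0.179·248 = 73.7.

x* ≈ 248, y* ≈ 73.7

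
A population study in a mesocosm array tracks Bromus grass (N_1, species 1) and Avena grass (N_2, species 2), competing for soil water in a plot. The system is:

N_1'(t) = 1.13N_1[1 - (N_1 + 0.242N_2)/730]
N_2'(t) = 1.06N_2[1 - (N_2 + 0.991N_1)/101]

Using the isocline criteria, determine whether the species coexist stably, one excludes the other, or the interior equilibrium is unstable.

species 1 excludes species 2

Compare the nullcline intercepts: K1/α12 = 730/0.242 = 3020 > K2 = 101; K2/α21 = 101/0.991 = 102 < K1 = 730.
Since the inequalities point opposite ways, species 1 can invade but species 2 cannot.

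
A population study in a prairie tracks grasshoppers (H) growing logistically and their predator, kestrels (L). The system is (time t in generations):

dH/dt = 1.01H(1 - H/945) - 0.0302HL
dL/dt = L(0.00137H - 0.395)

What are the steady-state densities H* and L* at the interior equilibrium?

From dL/dt = 0 with L > 0: 0.00137H* = 0.395, so H* = 288.
Substitute into dH/dt = 0: 1.01(1 - 288/945) = 0.0302L*.
The bracket is 0.695, giving L* = 0.702/0.0302 = 23.2.

H* ≈ 288, L* ≈ 23.2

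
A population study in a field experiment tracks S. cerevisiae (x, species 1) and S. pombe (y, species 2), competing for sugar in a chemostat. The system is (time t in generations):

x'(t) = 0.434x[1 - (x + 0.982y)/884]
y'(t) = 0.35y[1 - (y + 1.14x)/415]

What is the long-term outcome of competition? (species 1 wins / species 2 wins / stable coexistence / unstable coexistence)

Compare the nullcline intercepts: K1/α12 = 884/0.982 = 900 > K2 = 415; K2/α21 = 415/1.14 = 364 < K1 = 884.
Since the inequalities point opposite ways, species 1 can invade but species 2 cannot.

species 1 excludes species 2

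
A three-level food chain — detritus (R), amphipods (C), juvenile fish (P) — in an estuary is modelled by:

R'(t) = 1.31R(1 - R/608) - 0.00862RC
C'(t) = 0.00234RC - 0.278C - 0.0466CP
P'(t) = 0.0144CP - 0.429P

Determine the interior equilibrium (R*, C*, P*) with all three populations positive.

R* ≈ 489, C* ≈ 29.8, P* ≈ 18.6

From dP/dt = 0: 0.0144C* = 0.429, so C* = 29.8.
From dR/dt = 0: 1.31(1 - R*/608) = 0.00862·29.8, giving R* = 608·(1 - 0.196) = 489.
From dC/dt = 0: 0.00234·489 - 0.278 = 0.0466P*, so P* = 0.866/0.0466 = 18.6.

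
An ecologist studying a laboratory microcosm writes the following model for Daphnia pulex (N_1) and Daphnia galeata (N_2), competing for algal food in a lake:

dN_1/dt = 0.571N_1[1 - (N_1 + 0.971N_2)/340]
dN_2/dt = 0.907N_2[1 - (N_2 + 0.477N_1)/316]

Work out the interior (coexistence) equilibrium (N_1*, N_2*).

Setting both brackets to zero gives the nullclines N_1 + 0.971N_2 = 340 and 0.477N_1 + N_2 = 316.
Substituting N_2 = 316 - 0.477N_1 into the first: N_1(1 - 0.971·0.477) = 340 - 0.971·316.
So N_1* = 33.2/0.537 = 61.8, and then N_2* = 316 - 0.477·61.8 = 287.

N_1* ≈ 61.8, N_2* ≈ 287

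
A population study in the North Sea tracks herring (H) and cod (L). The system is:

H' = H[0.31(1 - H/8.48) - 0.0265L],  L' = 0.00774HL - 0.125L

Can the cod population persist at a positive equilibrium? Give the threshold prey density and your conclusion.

Threshold H = 16.1; K < 16.1, so no, the predator goes extinct.

The predator equation gives dL/dt > 0 only when H > 0.125/0.00774 = 16.1.
Without the predator, H → K = 8.48. Since 8.48 < 16.1, the predator cannot invade.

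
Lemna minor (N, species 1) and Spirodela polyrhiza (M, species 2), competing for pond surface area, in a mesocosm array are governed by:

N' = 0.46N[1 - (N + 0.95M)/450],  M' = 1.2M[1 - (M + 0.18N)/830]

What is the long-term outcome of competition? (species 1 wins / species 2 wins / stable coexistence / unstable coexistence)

Compare the nullcline intercepts: K1/α12 = 450/0.95 = 474 < K2 = 830; K2/α21 = 830/0.18 = 4610 > K1 = 450.
Since the inequalities point opposite ways, species 2 can invade but species 1 cannot.

species 2 excludes species 1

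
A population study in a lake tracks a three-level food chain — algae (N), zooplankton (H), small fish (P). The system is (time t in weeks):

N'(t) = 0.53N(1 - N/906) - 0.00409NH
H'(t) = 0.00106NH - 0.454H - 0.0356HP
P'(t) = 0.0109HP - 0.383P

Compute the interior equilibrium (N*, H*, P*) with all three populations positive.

N* ≈ 660, H* ≈ 35.1, P* ≈ 6.91

From dP/dt = 0: 0.0109H* = 0.383, so H* = 35.1.
From dN/dt = 0: 0.53(1 - N*/906) = 0.00409·35.1, giving N* = 906·(1 - 0.271) = 660.
From dH/dt = 0: 0.00106·660 - 0.454 = 0.0356P*, so P* = 0.246/0.0356 = 6.91.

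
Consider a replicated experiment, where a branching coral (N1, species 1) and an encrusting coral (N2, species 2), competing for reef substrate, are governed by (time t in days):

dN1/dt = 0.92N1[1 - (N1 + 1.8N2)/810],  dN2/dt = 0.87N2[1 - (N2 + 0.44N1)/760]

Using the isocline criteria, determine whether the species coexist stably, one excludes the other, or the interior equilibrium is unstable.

species 2 excludes species 1

Compare the nullcline intercepts: K1/α12 = 810/1.8 = 450 < K2 = 760; K2/α21 = 760/0.44 = 1730 > K1 = 810.
Since the inequalities point opposite ways, species 2 can invade but species 1 cannot.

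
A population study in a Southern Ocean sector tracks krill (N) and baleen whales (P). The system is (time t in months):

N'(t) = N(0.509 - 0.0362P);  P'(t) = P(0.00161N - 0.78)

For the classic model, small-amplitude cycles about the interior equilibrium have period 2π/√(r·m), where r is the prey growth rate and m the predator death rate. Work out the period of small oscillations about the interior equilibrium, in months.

T ≈ 9.97 months

Here r = 0.509 and m = 0.78, so r·m = 0.397.
ω = √0.397 = 0.63 per month, hence T = 2π/ω ≈ 9.97 months.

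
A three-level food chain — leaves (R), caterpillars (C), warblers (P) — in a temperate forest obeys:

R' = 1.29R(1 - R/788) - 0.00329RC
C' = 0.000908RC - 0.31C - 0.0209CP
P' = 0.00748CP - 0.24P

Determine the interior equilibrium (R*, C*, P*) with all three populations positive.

R* ≈ 724, C* ≈ 32.1, P* ≈ 16.6

From dP/dt = 0: 0.00748C* = 0.24, so C* = 32.1.
From dR/dt = 0: 1.29(1 - R*/788) = 0.00329·32.1, giving R* = 788·(1 - 0.0818) = 724.
From dC/dt = 0: 0.000908·724 - 0.31 = 0.0209P*, so P* = 0.347/0.0209 = 16.6.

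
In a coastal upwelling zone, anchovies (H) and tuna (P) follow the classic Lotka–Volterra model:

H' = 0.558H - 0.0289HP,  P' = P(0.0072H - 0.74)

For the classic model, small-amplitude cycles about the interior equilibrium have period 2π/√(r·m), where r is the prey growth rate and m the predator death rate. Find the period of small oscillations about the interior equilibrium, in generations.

T ≈ 9.78 generations

Here r = 0.558 and m = 0.74, so r·m = 0.413.
ω = √0.413 = 0.643 per generation, hence T = 2π/ω ≈ 9.78 generations.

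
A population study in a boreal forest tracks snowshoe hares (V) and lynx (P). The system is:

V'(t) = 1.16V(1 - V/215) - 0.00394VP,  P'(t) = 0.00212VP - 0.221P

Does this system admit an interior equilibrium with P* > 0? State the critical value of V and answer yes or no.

The predator equation gives dP/dt > 0 only when V > 0.221/0.00212 = 104.
Without the predator, V → K = 215. Since 215 > 104, the predator can invade and persist.

Threshold V = 104; K > 104, so yes, the predator persists.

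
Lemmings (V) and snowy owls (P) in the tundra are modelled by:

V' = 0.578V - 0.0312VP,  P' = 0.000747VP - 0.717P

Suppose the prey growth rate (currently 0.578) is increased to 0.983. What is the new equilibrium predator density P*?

At the interior fixed point, setting dV/dt = 0 with V > 0 fixes P* = (prey growth rate)/(VP coefficient) — independent of the other coefficients.
With the change, P* = 0.983/0.0312 = 31.5; it rises from 18.5.

P* ≈ 31.5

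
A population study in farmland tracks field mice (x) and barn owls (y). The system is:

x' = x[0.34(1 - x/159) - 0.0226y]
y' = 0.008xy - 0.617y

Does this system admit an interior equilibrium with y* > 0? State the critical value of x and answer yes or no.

The predator equation gives dy/dt > 0 only when x > 0.617/0.008 = 77.1.
Without the predator, x → K = 159. Since 159 > 77.1, the predator can invade and persist.

Threshold x = 77.1; K > 77.1, so yes, the predator persists.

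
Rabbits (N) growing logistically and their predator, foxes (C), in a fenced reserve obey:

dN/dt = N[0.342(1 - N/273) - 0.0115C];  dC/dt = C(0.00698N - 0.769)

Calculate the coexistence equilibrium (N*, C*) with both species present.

N* ≈ 110, C* ≈ 17.7

From dC/dt = 0 with C > 0: 0.00698N* = 0.769, so N* = 110.
Substitute into dN/dt = 0: 0.342(1 - 110/273) = 0.0115C*.
The bracket is 0.596, giving C* = 0.204/0.0115 = 17.7.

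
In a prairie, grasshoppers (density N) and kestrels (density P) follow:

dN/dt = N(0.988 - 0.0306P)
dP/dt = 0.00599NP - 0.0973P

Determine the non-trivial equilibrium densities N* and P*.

N* ≈ 16.2, P* ≈ 32.3

Set dP/dt = 0 with P > 0: 0.00599N - 0.0973 = 0, so N* = 0.0973/0.00599 = 16.2.
Set dN/dt = 0 with N > 0: 0.988 - 0.0306P = 0, so P* = 0.988/0.0306 = 32.3.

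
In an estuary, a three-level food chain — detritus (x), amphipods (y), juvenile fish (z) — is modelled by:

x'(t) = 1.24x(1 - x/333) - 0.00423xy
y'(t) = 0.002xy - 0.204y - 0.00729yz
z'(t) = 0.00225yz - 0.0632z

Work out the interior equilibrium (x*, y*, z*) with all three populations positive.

From dz/dt = 0: 0.00225y* = 0.0632, so y* = 28.1.
From dx/dt = 0: 1.24(1 - x*/333) = 0.00423·28.1, giving x* = 333·(1 - 0.0958) = 301.
From dy/dt = 0: 0.002·301 - 0.204 = 0.00729z*, so z* = 0.398/0.00729 = 54.6.

x* ≈ 301, y* ≈ 28.1, z* ≈ 54.6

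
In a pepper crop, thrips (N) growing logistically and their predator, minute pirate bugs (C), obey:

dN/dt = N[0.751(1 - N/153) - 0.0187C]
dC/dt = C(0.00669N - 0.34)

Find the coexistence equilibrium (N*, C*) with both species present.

N* ≈ 50.8, C* ≈ 26.8

From dC/dt = 0 with C > 0: 0.00669N* = 0.34, so N* = 50.8.
Substitute into dN/dt = 0: 0.751(1 - 50.8/153) = 0.0187C*.
The bracket is 0.668, giving C* = 0.502/0.0187 = 26.8.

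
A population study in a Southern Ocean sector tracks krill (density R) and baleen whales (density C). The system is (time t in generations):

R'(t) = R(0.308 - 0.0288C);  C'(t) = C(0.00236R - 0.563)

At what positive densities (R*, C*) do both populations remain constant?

Set dC/dt = 0 with C > 0: 0.00236R - 0.563 = 0, so R* = 0.563/0.00236 = 239.
Set dR/dt = 0 with R > 0: 0.308 - 0.0288C = 0, so C* = 0.308/0.0288 = 10.7.

R* ≈ 239, C* ≈ 10.7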